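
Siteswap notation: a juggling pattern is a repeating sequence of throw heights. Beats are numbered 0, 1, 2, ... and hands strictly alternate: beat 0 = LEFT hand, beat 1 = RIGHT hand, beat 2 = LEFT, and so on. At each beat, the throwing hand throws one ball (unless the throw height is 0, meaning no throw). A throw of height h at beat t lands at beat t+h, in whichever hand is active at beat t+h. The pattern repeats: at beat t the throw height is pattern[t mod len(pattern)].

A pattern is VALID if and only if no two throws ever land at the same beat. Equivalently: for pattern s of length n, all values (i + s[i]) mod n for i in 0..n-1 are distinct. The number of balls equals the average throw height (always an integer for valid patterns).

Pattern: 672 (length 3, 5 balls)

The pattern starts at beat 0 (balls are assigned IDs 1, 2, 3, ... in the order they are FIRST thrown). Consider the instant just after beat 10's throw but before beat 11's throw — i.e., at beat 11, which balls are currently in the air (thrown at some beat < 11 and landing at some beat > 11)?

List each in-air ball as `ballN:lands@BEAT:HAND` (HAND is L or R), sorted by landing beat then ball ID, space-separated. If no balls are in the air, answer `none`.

Answer: ball1:lands@12:L ball5:lands@14:L ball4:lands@15:R ball2:lands@17:R

Derivation:
Beat 0 (L): throw ball1 h=6 -> lands@6:L; in-air after throw: [b1@6:L]
Beat 1 (R): throw ball2 h=7 -> lands@8:L; in-air after throw: [b1@6:L b2@8:L]
Beat 2 (L): throw ball3 h=2 -> lands@4:L; in-air after throw: [b3@4:L b1@6:L b2@8:L]
Beat 3 (R): throw ball4 h=6 -> lands@9:R; in-air after throw: [b3@4:L b1@6:L b2@8:L b4@9:R]
Beat 4 (L): throw ball3 h=7 -> lands@11:R; in-air after throw: [b1@6:L b2@8:L b4@9:R b3@11:R]
Beat 5 (R): throw ball5 h=2 -> lands@7:R; in-air after throw: [b1@6:L b5@7:R b2@8:L b4@9:R b3@11:R]
Beat 6 (L): throw ball1 h=6 -> lands@12:L; in-air after throw: [b5@7:R b2@8:L b4@9:R b3@11:R b1@12:L]
Beat 7 (R): throw ball5 h=7 -> lands@14:L; in-air after throw: [b2@8:L b4@9:R b3@11:R b1@12:L b5@14:L]
Beat 8 (L): throw ball2 h=2 -> lands@10:L; in-air after throw: [b4@9:R b2@10:L b3@11:R b1@12:L b5@14:L]
Beat 9 (R): throw ball4 h=6 -> lands@15:R; in-air after throw: [b2@10:L b3@11:R b1@12:L b5@14:L b4@15:R]
Beat 10 (L): throw ball2 h=7 -> lands@17:R; in-air after throw: [b3@11:R b1@12:L b5@14:L b4@15:R b2@17:R]
Beat 11 (R): throw ball3 h=2 -> lands@13:R; in-air after throw: [b1@12:L b3@13:R b5@14:L b4@15:R b2@17:R]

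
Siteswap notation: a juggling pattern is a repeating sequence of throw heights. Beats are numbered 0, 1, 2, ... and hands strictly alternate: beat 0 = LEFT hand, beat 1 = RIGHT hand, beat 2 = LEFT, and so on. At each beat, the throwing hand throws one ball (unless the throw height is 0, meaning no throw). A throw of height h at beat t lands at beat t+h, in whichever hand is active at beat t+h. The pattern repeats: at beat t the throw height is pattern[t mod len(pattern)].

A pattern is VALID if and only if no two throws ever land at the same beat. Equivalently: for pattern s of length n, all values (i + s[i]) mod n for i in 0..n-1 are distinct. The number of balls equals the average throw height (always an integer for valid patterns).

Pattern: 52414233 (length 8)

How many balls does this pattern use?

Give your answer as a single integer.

Pattern = [5, 2, 4, 1, 4, 2, 3, 3], length n = 8
  position 0: throw height = 5, running sum = 5
  position 1: throw height = 2, running sum = 7
  position 2: throw height = 4, running sum = 11
  position 3: throw height = 1, running sum = 12
  position 4: throw height = 4, running sum = 16
  position 5: throw height = 2, running sum = 18
  position 6: throw height = 3, running sum = 21
  position 7: throw height = 3, running sum = 24
Total sum = 24; balls = sum / n = 24 / 8 = 3

Answer: 3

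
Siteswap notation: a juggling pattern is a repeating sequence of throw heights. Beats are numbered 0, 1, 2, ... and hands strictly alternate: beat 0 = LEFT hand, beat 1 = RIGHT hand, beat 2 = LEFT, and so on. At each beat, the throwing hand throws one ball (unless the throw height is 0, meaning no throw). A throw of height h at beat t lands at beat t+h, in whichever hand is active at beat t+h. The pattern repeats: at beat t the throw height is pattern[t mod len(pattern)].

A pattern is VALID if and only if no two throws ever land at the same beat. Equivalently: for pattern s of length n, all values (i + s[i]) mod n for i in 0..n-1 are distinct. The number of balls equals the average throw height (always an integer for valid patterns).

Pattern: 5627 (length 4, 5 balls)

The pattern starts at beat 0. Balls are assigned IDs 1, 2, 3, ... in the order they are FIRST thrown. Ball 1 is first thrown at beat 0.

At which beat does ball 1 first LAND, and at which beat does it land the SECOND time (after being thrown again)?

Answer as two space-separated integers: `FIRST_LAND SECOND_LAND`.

Answer: 5 11

Derivation:
Beat 0 (L): throw ball1 h=5 -> lands@5:R; in-air after throw: [b1@5:R]
Beat 1 (R): throw ball2 h=6 -> lands@7:R; in-air after throw: [b1@5:R b2@7:R]
Beat 2 (L): throw ball3 h=2 -> lands@4:L; in-air after throw: [b3@4:L b1@5:R b2@7:R]
Beat 3 (R): throw ball4 h=7 -> lands@10:L; in-air after throw: [b3@4:L b1@5:R b2@7:R b4@10:L]
Beat 4 (L): throw ball3 h=5 -> lands@9:R; in-air after throw: [b1@5:R b2@7:R b3@9:R b4@10:L]
Beat 5 (R): throw ball1 h=6 -> lands@11:R; in-air after throw: [b2@7:R b3@9:R b4@10:L b1@11:R]
Beat 6 (L): throw ball5 h=2 -> lands@8:L; in-air after throw: [b2@7:R b5@8:L b3@9:R b4@10:L b1@11:R]
Beat 7 (R): throw ball2 h=7 -> lands@14:L; in-air after throw: [b5@8:L b3@9:R b4@10:L b1@11:R b2@14:L]
Beat 8 (L): throw ball5 h=5 -> lands@13:R; in-air after throw: [b3@9:R b4@10:L b1@11:R b5@13:R b2@14:L]
Beat 9 (R): throw ball3 h=6 -> lands@15:R; in-air after throw: [b4@10:L b1@11:R b5@13:R b2@14:L b3@15:R]
Beat 10 (L): throw ball4 h=2 -> lands@12:L; in-air after throw: [b1@11:R b4@12:L b5@13:R b2@14:L b3@15:R]
Beat 11 (R): throw ball1 h=7 -> lands@18:L; in-air after throw: [b4@12:L b5@13:R b2@14:L b3@15:R b1@18:L]
Ball 1: thrown@0 h=5 -> first land @5; rethrown@5 h=6 -> second land @11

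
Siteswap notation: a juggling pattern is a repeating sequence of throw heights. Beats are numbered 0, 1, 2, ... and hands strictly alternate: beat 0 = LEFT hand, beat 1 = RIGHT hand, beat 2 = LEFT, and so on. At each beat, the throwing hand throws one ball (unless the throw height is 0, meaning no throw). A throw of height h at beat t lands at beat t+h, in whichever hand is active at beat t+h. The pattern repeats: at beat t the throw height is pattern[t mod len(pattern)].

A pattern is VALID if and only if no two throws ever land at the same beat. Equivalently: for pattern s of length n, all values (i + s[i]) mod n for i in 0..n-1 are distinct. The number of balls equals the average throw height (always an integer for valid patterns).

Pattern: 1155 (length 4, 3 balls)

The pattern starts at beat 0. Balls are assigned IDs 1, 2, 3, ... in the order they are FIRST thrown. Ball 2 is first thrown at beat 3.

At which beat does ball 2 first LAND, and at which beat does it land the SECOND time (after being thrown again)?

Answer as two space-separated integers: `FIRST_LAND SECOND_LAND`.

Answer: 8 9

Derivation:
Beat 0 (L): throw ball1 h=1 -> lands@1:R; in-air after throw: [b1@1:R]
Beat 1 (R): throw ball1 h=1 -> lands@2:L; in-air after throw: [b1@2:L]
Beat 2 (L): throw ball1 h=5 -> lands@7:R; in-air after throw: [b1@7:R]
Beat 3 (R): throw ball2 h=5 -> lands@8:L; in-air after throw: [b1@7:R b2@8:L]
Beat 4 (L): throw ball3 h=1 -> lands@5:R; in-air after throw: [b3@5:R b1@7:R b2@8:L]
Beat 5 (R): throw ball3 h=1 -> lands@6:L; in-air after throw: [b3@6:L b1@7:R b2@8:L]
Beat 6 (L): throw ball3 h=5 -> lands@11:R; in-air after throw: [b1@7:R b2@8:L b3@11:R]
Beat 7 (R): throw ball1 h=5 -> lands@12:L; in-air after throw: [b2@8:L b3@11:R b1@12:L]
Beat 8 (L): throw ball2 h=1 -> lands@9:R; in-air after throw: [b2@9:R b3@11:R b1@12:L]
Beat 9 (R): throw ball2 h=1 -> lands@10:L; in-air after throw: [b2@10:L b3@11:R b1@12:L]
Ball 2: thrown@3 h=5 -> first land @8; rethrown@8 h=1 -> second land @9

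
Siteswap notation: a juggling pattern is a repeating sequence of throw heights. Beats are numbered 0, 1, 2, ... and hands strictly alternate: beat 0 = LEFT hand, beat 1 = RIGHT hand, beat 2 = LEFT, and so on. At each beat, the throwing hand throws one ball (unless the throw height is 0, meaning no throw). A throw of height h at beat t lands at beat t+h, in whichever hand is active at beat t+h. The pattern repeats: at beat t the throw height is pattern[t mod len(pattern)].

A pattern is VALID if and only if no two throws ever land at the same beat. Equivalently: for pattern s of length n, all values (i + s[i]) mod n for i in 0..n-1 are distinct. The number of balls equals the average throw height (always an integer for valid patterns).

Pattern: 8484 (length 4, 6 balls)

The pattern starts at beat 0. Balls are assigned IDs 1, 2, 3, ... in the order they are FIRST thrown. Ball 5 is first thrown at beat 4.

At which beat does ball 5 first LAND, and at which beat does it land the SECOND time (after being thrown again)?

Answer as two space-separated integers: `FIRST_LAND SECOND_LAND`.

Answer: 12 20

Derivation:
Beat 0 (L): throw ball1 h=8 -> lands@8:L; in-air after throw: [b1@8:L]
Beat 1 (R): throw ball2 h=4 -> lands@5:R; in-air after throw: [b2@5:R b1@8:L]
Beat 2 (L): throw ball3 h=8 -> lands@10:L; in-air after throw: [b2@5:R b1@8:L b3@10:L]
Beat 3 (R): throw ball4 h=4 -> lands@7:R; in-air after throw: [b2@5:R b4@7:R b1@8:L b3@10:L]
Beat 4 (L): throw ball5 h=8 -> lands@12:L; in-air after throw: [b2@5:R b4@7:R b1@8:L b3@10:L b5@12:L]
Beat 5 (R): throw ball2 h=4 -> lands@9:R; in-air after throw: [b4@7:R b1@8:L b2@9:R b3@10:L b5@12:L]
Beat 6 (L): throw ball6 h=8 -> lands@14:L; in-air after throw: [b4@7:R b1@8:L b2@9:R b3@10:L b5@12:L b6@14:L]
Beat 7 (R): throw ball4 h=4 -> lands@11:R; in-air after throw: [b1@8:L b2@9:R b3@10:L b4@11:R b5@12:L b6@14:L]
Beat 8 (L): throw ball1 h=8 -> lands@16:L; in-air after throw: [b2@9:R b3@10:L b4@11:R b5@12:L b6@14:L b1@16:L]
Beat 9 (R): throw ball2 h=4 -> lands@13:R; in-air after throw: [b3@10:L b4@11:R b5@12:L b2@13:R b6@14:L b1@16:L]
Beat 10 (L): throw ball3 h=8 -> lands@18:L; in-air after throw: [b4@11:R b5@12:L b2@13:R b6@14:L b1@16:L b3@18:L]
Beat 11 (R): throw ball4 h=4 -> lands@15:R; in-air after throw: [b5@12:L b2@13:R b6@14:L b4@15:R b1@16:L b3@18:L]
Beat 12 (L): throw ball5 h=8 -> lands@20:L; in-air after throw: [b2@13:R b6@14:L b4@15:R b1@16:L b3@18:L b5@20:L]
Beat 13 (R): throw ball2 h=4 -> lands@17:R; in-air after throw: [b6@14:L b4@15:R b1@16:L b2@17:R b3@18:L b5@20:L]
Beat 14 (L): throw ball6 h=8 -> lands@22:L; in-air after throw: [b4@15:R b1@16:L b2@17:R b3@18:L b5@20:L b6@22:L]
Beat 15 (R): throw ball4 h=4 -> lands@19:R; in-air after throw: [b1@16:L b2@17:R b3@18:L b4@19:R b5@20:L b6@22:L]
Beat 16 (L): throw ball1 h=8 -> lands@24:L; in-air after throw: [b2@17:R b3@18:L b4@19:R b5@20:L b6@22:L b1@24:L]
Beat 17 (R): throw ball2 h=4 -> lands@21:R; in-air after throw: [b3@18:L b4@19:R b5@20:L b2@21:R b6@22:L b1@24:L]
Ball 5: thrown@4 h=8 -> first land @12; rethrown@12 h=8 -> second land @20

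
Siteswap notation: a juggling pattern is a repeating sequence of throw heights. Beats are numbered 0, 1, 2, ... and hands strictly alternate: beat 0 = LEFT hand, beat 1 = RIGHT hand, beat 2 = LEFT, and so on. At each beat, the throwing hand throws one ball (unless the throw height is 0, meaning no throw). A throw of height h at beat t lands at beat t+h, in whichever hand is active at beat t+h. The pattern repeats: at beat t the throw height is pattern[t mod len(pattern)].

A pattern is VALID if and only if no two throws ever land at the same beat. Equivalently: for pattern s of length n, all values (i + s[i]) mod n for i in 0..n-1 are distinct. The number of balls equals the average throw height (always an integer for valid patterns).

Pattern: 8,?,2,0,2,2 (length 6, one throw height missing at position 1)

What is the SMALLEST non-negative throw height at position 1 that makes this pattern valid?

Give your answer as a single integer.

i=0: (0 + 8) mod 6 = 2
i=1: s[i]=? (unknown)
i=2: (2 + 2) mod 6 = 4
i=3: (3 + 0) mod 6 = 3
i=4: (4 + 2) mod 6 = 0
i=5: (5 + 2) mod 6 = 1
Known residues: [0, 1, 2, 3, 4]; need a permutation of 0..5, so missing residue r = 5
Need (1 + s) mod 6 = 5; smallest s = (5 - 1) mod 6 = 4

Answer: 4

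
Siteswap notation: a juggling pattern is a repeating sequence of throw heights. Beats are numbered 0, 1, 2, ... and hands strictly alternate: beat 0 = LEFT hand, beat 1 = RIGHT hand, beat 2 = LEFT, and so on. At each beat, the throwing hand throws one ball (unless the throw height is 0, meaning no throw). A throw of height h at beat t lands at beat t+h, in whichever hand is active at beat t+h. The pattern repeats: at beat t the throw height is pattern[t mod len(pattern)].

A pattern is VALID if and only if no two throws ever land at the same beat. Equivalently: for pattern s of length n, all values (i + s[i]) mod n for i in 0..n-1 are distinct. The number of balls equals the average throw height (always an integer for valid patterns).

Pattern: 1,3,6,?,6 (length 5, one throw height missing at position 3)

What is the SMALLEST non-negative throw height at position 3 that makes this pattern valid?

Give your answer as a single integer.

i=0: (0 + 1) mod 5 = 1
i=1: (1 + 3) mod 5 = 4
i=2: (2 + 6) mod 5 = 3
i=3: s[i]=? (unknown)
i=4: (4 + 6) mod 5 = 0
Known residues: [0, 1, 3, 4]; need a permutation of 0..4, so missing residue r = 2
Need (3 + s) mod 5 = 2; smallest s = (2 - 3) mod 5 = 4

Answer: 4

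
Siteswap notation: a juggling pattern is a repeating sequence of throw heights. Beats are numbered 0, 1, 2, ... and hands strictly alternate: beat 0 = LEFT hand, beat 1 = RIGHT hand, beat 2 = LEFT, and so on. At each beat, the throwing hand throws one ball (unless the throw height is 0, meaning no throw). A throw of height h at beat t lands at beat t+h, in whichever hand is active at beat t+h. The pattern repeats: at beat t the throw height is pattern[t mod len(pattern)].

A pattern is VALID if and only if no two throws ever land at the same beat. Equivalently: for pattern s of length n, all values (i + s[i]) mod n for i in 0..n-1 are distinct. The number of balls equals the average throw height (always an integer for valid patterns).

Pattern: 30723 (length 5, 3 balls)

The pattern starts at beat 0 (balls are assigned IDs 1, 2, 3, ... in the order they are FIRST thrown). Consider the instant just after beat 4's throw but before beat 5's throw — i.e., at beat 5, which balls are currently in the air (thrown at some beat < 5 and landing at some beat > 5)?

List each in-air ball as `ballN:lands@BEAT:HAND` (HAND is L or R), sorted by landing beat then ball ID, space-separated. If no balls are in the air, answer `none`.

Answer: ball3:lands@7:R ball2:lands@9:R

Derivation:
Beat 0 (L): throw ball1 h=3 -> lands@3:R; in-air after throw: [b1@3:R]
Beat 2 (L): throw ball2 h=7 -> lands@9:R; in-air after throw: [b1@3:R b2@9:R]
Beat 3 (R): throw ball1 h=2 -> lands@5:R; in-air after throw: [b1@5:R b2@9:R]
Beat 4 (L): throw ball3 h=3 -> lands@7:R; in-air after throw: [b1@5:R b3@7:R b2@9:R]
Beat 5 (R): throw ball1 h=3 -> lands@8:L; in-air after throw: [b3@7:R b1@8:L b2@9:R]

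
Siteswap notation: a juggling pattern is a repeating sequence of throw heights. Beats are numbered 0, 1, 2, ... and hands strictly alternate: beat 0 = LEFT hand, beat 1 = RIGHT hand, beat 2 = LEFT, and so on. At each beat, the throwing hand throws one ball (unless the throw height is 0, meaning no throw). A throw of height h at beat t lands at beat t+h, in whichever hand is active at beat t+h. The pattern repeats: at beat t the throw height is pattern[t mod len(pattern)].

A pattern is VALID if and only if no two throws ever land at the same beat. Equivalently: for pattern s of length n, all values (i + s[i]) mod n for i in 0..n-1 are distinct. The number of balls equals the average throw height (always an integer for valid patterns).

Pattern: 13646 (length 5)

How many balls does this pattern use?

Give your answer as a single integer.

Pattern = [1, 3, 6, 4, 6], length n = 5
  position 0: throw height = 1, running sum = 1
  position 1: throw height = 3, running sum = 4
  position 2: throw height = 6, running sum = 10
  position 3: throw height = 4, running sum = 14
  position 4: throw height = 6, running sum = 20
Total sum = 20; balls = sum / n = 20 / 5 = 4

Answer: 4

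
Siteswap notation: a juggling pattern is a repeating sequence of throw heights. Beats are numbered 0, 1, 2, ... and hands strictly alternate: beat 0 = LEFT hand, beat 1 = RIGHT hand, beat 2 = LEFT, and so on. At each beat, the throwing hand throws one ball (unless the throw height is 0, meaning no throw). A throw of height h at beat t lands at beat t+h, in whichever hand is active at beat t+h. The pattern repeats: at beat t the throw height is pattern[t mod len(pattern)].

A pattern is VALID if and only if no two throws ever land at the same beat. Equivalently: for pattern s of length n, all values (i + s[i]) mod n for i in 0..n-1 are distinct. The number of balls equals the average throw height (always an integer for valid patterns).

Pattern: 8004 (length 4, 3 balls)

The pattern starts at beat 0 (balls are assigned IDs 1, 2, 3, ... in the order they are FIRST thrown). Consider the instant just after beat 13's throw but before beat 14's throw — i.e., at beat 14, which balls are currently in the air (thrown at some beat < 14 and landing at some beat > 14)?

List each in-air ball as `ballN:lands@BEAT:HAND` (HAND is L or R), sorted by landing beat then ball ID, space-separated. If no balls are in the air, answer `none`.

Beat 0 (L): throw ball1 h=8 -> lands@8:L; in-air after throw: [b1@8:L]
Beat 3 (R): throw ball2 h=4 -> lands@7:R; in-air after throw: [b2@7:R b1@8:L]
Beat 4 (L): throw ball3 h=8 -> lands@12:L; in-air after throw: [b2@7:R b1@8:L b3@12:L]
Beat 7 (R): throw ball2 h=4 -> lands@11:R; in-air after throw: [b1@8:L b2@11:R b3@12:L]
Beat 8 (L): throw ball1 h=8 -> lands@16:L; in-air after throw: [b2@11:R b3@12:L b1@16:L]
Beat 11 (R): throw ball2 h=4 -> lands@15:R; in-air after throw: [b3@12:L b2@15:R b1@16:L]
Beat 12 (L): throw ball3 h=8 -> lands@20:L; in-air after throw: [b2@15:R b1@16:L b3@20:L]

Answer: ball2:lands@15:R ball1:lands@16:L ball3:lands@20:L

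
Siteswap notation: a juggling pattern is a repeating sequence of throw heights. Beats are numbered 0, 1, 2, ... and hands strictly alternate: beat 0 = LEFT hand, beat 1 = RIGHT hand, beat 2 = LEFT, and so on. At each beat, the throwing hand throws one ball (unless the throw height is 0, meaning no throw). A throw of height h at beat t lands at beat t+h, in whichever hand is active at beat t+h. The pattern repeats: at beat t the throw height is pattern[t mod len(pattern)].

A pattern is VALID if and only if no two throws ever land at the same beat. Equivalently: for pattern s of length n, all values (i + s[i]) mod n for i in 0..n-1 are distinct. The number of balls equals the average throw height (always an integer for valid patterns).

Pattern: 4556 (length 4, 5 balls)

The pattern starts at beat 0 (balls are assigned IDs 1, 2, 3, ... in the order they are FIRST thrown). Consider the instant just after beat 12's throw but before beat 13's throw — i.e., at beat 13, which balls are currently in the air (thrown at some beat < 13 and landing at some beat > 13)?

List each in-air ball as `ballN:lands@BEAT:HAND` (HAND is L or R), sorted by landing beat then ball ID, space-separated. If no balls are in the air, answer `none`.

Beat 0 (L): throw ball1 h=4 -> lands@4:L; in-air after throw: [b1@4:L]
Beat 1 (R): throw ball2 h=5 -> lands@6:L; in-air after throw: [b1@4:L b2@6:L]
Beat 2 (L): throw ball3 h=5 -> lands@7:R; in-air after throw: [b1@4:L b2@6:L b3@7:R]
Beat 3 (R): throw ball4 h=6 -> lands@9:R; in-air after throw: [b1@4:L b2@6:L b3@7:R b4@9:R]
Beat 4 (L): throw ball1 h=4 -> lands@8:L; in-air after throw: [b2@6:L b3@7:R b1@8:L b4@9:R]
Beat 5 (R): throw ball5 h=5 -> lands@10:L; in-air after throw: [b2@6:L b3@7:R b1@8:L b4@9:R b5@10:L]
Beat 6 (L): throw ball2 h=5 -> lands@11:R; in-air after throw: [b3@7:R b1@8:L b4@9:R b5@10:L b2@11:R]
Beat 7 (R): throw ball3 h=6 -> lands@13:R; in-air after throw: [b1@8:L b4@9:R b5@10:L b2@11:R b3@13:R]
Beat 8 (L): throw ball1 h=4 -> lands@12:L; in-air after throw: [b4@9:R b5@10:L b2@11:R b1@12:L b3@13:R]
Beat 9 (R): throw ball4 h=5 -> lands@14:L; in-air after throw: [b5@10:L b2@11:R b1@12:L b3@13:R b4@14:L]
Beat 10 (L): throw ball5 h=5 -> lands@15:R; in-air after throw: [b2@11:R b1@12:L b3@13:R b4@14:L b5@15:R]
Beat 11 (R): throw ball2 h=6 -> lands@17:R; in-air after throw: [b1@12:L b3@13:R b4@14:L b5@15:R b2@17:R]
Beat 12 (L): throw ball1 h=4 -> lands@16:L; in-air after throw: [b3@13:R b4@14:L b5@15:R b1@16:L b2@17:R]
Beat 13 (R): throw ball3 h=5 -> lands@18:L; in-air after throw: [b4@14:L b5@15:R b1@16:L b2@17:R b3@18:L]

Answer: ball4:lands@14:L ball5:lands@15:R ball1:lands@16:L ball2:lands@17:R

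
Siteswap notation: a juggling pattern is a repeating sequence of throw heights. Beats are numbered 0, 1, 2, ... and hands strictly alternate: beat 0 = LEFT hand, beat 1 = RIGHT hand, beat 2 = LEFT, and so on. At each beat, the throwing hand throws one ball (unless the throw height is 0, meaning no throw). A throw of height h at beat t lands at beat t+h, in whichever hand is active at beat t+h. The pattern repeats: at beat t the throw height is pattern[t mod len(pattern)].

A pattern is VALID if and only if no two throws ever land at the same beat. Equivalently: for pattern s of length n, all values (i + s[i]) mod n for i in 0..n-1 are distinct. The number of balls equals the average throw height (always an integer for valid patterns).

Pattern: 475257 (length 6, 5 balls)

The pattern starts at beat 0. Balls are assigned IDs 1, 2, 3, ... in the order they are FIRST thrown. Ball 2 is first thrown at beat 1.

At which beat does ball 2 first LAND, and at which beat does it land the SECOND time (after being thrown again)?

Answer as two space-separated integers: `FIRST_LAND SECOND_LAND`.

Beat 0 (L): throw ball1 h=4 -> lands@4:L; in-air after throw: [b1@4:L]
Beat 1 (R): throw ball2 h=7 -> lands@8:L; in-air after throw: [b1@4:L b2@8:L]
Beat 2 (L): throw ball3 h=5 -> lands@7:R; in-air after throw: [b1@4:L b3@7:R b2@8:L]
Beat 3 (R): throw ball4 h=2 -> lands@5:R; in-air after throw: [b1@4:L b4@5:R b3@7:R b2@8:L]
Beat 4 (L): throw ball1 h=5 -> lands@9:R; in-air after throw: [b4@5:R b3@7:R b2@8:L b1@9:R]
Beat 5 (R): throw ball4 h=7 -> lands@12:L; in-air after throw: [b3@7:R b2@8:L b1@9:R b4@12:L]
Beat 6 (L): throw ball5 h=4 -> lands@10:L; in-air after throw: [b3@7:R b2@8:L b1@9:R b5@10:L b4@12:L]
Beat 7 (R): throw ball3 h=7 -> lands@14:L; in-air after throw: [b2@8:L b1@9:R b5@10:L b4@12:L b3@14:L]
Beat 8 (L): throw ball2 h=5 -> lands@13:R; in-air after throw: [b1@9:R b5@10:L b4@12:L b2@13:R b3@14:L]
Beat 9 (R): throw ball1 h=2 -> lands@11:R; in-air after throw: [b5@10:L b1@11:R b4@12:L b2@13:R b3@14:L]
Beat 10 (L): throw ball5 h=5 -> lands@15:R; in-air after throw: [b1@11:R b4@12:L b2@13:R b3@14:L b5@15:R]
Beat 11 (R): throw ball1 h=7 -> lands@18:L; in-air after throw: [b4@12:L b2@13:R b3@14:L b5@15:R b1@18:L]
Beat 12 (L): throw ball4 h=4 -> lands@16:L; in-air after throw: [b2@13:R b3@14:L b5@15:R b4@16:L b1@18:L]
Beat 13 (R): throw ball2 h=7 -> lands@20:L; in-air after throw: [b3@14:L b5@15:R b4@16:L b1@18:L b2@20:L]
Ball 2: thrown@1 h=7 -> first land @8; rethrown@8 h=5 -> second land @13

Answer: 8 13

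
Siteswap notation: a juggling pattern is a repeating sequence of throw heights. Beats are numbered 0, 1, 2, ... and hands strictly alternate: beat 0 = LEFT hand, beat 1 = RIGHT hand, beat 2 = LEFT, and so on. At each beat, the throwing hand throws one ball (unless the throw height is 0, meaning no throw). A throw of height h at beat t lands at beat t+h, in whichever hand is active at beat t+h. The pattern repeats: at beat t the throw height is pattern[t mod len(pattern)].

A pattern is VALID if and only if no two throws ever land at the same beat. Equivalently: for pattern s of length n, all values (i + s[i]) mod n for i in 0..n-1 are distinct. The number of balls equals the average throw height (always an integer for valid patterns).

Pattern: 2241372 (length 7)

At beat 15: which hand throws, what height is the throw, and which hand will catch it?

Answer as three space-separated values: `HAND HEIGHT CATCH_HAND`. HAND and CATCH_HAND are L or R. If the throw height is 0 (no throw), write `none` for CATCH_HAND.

Beat 15: 15 mod 2 = 1, so hand = R
Throw height = pattern[15 mod 7] = pattern[1] = 2
Lands at beat 15+2=17, 17 mod 2 = 1, so catch hand = R

Answer: R 2 R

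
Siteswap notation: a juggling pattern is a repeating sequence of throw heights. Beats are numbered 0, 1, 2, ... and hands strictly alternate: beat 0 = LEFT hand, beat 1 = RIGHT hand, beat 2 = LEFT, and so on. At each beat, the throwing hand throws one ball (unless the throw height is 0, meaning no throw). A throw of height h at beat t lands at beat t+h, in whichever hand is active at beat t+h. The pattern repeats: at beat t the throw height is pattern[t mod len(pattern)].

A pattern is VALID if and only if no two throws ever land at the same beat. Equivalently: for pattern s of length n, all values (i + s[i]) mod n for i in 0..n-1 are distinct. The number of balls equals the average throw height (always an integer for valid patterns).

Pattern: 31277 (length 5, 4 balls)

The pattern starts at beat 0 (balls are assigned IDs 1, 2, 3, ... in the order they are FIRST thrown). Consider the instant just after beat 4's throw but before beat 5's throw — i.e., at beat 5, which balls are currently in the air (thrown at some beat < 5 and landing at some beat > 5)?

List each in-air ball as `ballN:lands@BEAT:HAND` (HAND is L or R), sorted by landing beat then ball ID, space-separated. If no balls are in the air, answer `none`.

Answer: ball1:lands@10:L ball2:lands@11:R

Derivation:
Beat 0 (L): throw ball1 h=3 -> lands@3:R; in-air after throw: [b1@3:R]
Beat 1 (R): throw ball2 h=1 -> lands@2:L; in-air after throw: [b2@2:L b1@3:R]
Beat 2 (L): throw ball2 h=2 -> lands@4:L; in-air after throw: [b1@3:R b2@4:L]
Beat 3 (R): throw ball1 h=7 -> lands@10:L; in-air after throw: [b2@4:L b1@10:L]
Beat 4 (L): throw ball2 h=7 -> lands@11:R; in-air after throw: [b1@10:L b2@11:R]
Beat 5 (R): throw ball3 h=3 -> lands@8:L; in-air after throw: [b3@8:L b1@10:L b2@11:R]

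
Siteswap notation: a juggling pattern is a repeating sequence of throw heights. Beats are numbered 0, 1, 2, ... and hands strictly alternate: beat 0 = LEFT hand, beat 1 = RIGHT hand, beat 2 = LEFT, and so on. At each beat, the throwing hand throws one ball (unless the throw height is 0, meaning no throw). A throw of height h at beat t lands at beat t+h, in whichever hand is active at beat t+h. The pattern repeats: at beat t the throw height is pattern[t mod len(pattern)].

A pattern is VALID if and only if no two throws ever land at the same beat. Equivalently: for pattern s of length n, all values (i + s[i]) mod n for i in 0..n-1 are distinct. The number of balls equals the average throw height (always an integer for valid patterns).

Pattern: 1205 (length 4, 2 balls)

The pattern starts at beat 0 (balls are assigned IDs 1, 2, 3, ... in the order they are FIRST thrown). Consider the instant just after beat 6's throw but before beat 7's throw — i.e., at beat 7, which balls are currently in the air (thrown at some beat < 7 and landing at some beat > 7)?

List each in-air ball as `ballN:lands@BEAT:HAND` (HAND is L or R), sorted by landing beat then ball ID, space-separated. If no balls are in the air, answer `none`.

Answer: ball1:lands@8:L

Derivation:
Beat 0 (L): throw ball1 h=1 -> lands@1:R; in-air after throw: [b1@1:R]
Beat 1 (R): throw ball1 h=2 -> lands@3:R; in-air after throw: [b1@3:R]
Beat 3 (R): throw ball1 h=5 -> lands@8:L; in-air after throw: [b1@8:L]
Beat 4 (L): throw ball2 h=1 -> lands@5:R; in-air after throw: [b2@5:R b1@8:L]
Beat 5 (R): throw ball2 h=2 -> lands@7:R; in-air after throw: [b2@7:R b1@8:L]
Beat 7 (R): throw ball2 h=5 -> lands@12:L; in-air after throw: [b1@8:L b2@12:L]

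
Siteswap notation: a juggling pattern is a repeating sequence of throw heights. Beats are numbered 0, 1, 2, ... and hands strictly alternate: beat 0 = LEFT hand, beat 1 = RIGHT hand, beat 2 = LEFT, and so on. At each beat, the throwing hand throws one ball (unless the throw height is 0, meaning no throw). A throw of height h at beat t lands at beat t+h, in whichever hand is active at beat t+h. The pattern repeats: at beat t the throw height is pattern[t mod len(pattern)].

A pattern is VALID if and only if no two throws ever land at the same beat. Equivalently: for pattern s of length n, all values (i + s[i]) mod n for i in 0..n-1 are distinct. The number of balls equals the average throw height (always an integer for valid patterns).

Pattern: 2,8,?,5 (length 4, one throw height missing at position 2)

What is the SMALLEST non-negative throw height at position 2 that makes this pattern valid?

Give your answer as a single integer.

Answer: 1

Derivation:
i=0: (0 + 2) mod 4 = 2
i=1: (1 + 8) mod 4 = 1
i=2: s[i]=? (unknown)
i=3: (3 + 5) mod 4 = 0
Known residues: [0, 1, 2]; need a permutation of 0..3, so missing residue r = 3
Need (2 + s) mod 4 = 3; smallest s = (3 - 2) mod 4 = 1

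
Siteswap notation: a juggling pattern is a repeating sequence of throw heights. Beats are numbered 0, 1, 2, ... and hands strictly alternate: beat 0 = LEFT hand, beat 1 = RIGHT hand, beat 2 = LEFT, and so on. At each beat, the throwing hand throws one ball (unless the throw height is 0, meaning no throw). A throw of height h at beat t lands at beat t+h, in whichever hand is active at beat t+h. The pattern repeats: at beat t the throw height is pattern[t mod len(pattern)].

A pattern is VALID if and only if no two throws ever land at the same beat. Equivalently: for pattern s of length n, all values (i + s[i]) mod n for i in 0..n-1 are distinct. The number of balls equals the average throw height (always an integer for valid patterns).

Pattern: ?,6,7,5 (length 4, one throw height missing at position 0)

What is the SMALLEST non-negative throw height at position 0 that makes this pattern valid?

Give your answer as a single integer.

i=0: s[i]=? (unknown)
i=1: (1 + 6) mod 4 = 3
i=2: (2 + 7) mod 4 = 1
i=3: (3 + 5) mod 4 = 0
Known residues: [0, 1, 3]; need a permutation of 0..3, so missing residue r = 2
Need (0 + s) mod 4 = 2; smallest s = (2 - 0) mod 4 = 2

Answer: 2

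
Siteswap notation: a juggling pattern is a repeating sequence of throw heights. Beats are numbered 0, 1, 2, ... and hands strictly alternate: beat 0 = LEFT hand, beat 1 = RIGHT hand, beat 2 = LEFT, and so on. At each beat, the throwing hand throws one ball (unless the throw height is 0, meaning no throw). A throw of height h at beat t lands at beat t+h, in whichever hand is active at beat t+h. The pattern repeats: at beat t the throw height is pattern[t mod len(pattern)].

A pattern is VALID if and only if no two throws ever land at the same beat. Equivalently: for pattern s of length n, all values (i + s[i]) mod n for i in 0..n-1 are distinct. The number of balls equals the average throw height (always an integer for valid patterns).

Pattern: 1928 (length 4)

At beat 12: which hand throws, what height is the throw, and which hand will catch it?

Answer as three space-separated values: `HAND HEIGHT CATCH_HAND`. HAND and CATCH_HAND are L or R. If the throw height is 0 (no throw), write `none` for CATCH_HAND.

Beat 12: 12 mod 2 = 0, so hand = L
Throw height = pattern[12 mod 4] = pattern[0] = 1
Lands at beat 12+1=13, 13 mod 2 = 1, so catch hand = R

Answer: L 1 R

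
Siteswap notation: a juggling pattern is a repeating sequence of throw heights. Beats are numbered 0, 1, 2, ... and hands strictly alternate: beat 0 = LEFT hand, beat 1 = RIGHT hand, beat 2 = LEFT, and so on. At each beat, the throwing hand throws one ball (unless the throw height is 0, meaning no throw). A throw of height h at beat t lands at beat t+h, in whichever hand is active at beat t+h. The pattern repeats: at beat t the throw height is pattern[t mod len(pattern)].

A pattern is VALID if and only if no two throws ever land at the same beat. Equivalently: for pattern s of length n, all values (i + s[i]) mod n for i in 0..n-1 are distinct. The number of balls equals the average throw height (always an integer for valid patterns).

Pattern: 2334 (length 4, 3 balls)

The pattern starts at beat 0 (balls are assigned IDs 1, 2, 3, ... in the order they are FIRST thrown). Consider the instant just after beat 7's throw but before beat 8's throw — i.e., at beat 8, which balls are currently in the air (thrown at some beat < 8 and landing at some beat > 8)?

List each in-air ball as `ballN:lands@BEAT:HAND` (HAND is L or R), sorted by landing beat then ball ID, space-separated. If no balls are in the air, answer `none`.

Answer: ball2:lands@9:R ball3:lands@11:R

Derivation:
Beat 0 (L): throw ball1 h=2 -> lands@2:L; in-air after throw: [b1@2:L]
Beat 1 (R): throw ball2 h=3 -> lands@4:L; in-air after throw: [b1@2:L b2@4:L]
Beat 2 (L): throw ball1 h=3 -> lands@5:R; in-air after throw: [b2@4:L b1@5:R]
Beat 3 (R): throw ball3 h=4 -> lands@7:R; in-air after throw: [b2@4:L b1@5:R b3@7:R]
Beat 4 (L): throw ball2 h=2 -> lands@6:L; in-air after throw: [b1@5:R b2@6:L b3@7:R]
Beat 5 (R): throw ball1 h=3 -> lands@8:L; in-air after throw: [b2@6:L b3@7:R b1@8:L]
Beat 6 (L): throw ball2 h=3 -> lands@9:R; in-air after throw: [b3@7:R b1@8:L b2@9:R]
Beat 7 (R): throw ball3 h=4 -> lands@11:R; in-air after throw: [b1@8:L b2@9:R b3@11:R]
Beat 8 (L): throw ball1 h=2 -> lands@10:L; in-air after throw: [b2@9:R b1@10:L b3@11:R]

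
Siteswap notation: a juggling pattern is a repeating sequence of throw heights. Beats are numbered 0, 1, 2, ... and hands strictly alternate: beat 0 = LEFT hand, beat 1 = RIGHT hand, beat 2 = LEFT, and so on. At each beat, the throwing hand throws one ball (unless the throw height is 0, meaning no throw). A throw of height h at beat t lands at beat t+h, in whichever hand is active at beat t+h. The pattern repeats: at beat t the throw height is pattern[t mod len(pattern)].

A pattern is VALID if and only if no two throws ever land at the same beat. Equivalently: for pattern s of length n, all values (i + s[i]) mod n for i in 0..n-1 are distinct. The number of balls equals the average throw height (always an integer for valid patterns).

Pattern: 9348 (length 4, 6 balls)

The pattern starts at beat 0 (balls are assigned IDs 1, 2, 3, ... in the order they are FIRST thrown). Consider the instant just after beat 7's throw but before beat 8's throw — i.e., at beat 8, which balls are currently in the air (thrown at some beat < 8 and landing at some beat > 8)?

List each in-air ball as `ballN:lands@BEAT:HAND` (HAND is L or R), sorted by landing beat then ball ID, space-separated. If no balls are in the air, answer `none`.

Beat 0 (L): throw ball1 h=9 -> lands@9:R; in-air after throw: [b1@9:R]
Beat 1 (R): throw ball2 h=3 -> lands@4:L; in-air after throw: [b2@4:L b1@9:R]
Beat 2 (L): throw ball3 h=4 -> lands@6:L; in-air after throw: [b2@4:L b3@6:L b1@9:R]
Beat 3 (R): throw ball4 h=8 -> lands@11:R; in-air after throw: [b2@4:L b3@6:L b1@9:R b4@11:R]
Beat 4 (L): throw ball2 h=9 -> lands@13:R; in-air after throw: [b3@6:L b1@9:R b4@11:R b2@13:R]
Beat 5 (R): throw ball5 h=3 -> lands@8:L; in-air after throw: [b3@6:L b5@8:L b1@9:R b4@11:R b2@13:R]
Beat 6 (L): throw ball3 h=4 -> lands@10:L; in-air after throw: [b5@8:L b1@9:R b3@10:L b4@11:R b2@13:R]
Beat 7 (R): throw ball6 h=8 -> lands@15:R; in-air after throw: [b5@8:L b1@9:R b3@10:L b4@11:R b2@13:R b6@15:R]
Beat 8 (L): throw ball5 h=9 -> lands@17:R; in-air after throw: [b1@9:R b3@10:L b4@11:R b2@13:R b6@15:R b5@17:R]

Answer: ball1:lands@9:R ball3:lands@10:L ball4:lands@11:R ball2:lands@13:R ball6:lands@15:R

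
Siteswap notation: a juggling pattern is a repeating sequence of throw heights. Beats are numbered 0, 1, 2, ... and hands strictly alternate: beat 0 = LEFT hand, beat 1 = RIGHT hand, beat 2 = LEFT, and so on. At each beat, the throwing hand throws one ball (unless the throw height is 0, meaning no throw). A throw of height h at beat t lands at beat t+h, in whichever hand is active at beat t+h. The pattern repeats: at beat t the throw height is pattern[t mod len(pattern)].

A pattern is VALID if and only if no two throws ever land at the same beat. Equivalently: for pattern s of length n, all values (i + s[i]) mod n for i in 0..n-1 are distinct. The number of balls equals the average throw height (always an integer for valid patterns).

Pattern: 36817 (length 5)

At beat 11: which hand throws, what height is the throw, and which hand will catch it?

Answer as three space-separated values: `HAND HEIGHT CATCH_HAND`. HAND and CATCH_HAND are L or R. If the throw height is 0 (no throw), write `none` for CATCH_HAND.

Answer: R 6 R

Derivation:
Beat 11: 11 mod 2 = 1, so hand = R
Throw height = pattern[11 mod 5] = pattern[1] = 6
Lands at beat 11+6=17, 17 mod 2 = 1, so catch hand = R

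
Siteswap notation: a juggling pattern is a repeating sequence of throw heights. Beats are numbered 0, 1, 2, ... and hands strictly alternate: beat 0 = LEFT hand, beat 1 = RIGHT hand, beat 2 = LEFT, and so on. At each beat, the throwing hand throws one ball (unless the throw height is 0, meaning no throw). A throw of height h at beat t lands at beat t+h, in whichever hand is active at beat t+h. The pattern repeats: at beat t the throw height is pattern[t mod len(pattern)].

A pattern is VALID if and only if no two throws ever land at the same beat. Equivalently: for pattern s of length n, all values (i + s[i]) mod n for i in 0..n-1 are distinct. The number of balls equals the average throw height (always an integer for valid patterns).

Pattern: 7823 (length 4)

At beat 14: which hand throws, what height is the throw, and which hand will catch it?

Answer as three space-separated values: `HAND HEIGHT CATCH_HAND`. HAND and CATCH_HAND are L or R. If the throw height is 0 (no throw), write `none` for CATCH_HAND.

Answer: L 2 L

Derivation:
Beat 14: 14 mod 2 = 0, so hand = L
Throw height = pattern[14 mod 4] = pattern[2] = 2
Lands at beat 14+2=16, 16 mod 2 = 0, so catch hand = L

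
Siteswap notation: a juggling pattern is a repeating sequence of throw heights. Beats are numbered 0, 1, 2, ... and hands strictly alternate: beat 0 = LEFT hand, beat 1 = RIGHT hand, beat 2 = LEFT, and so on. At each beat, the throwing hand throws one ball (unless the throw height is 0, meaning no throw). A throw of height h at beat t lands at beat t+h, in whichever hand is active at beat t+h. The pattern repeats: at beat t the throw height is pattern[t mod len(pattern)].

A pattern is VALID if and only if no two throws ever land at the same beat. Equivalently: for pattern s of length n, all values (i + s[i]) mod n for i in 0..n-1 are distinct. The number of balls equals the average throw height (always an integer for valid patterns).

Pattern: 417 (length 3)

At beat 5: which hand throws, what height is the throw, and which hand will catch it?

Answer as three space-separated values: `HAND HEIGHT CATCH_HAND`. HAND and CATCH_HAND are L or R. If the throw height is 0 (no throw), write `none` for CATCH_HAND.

Beat 5: 5 mod 2 = 1, so hand = R
Throw height = pattern[5 mod 3] = pattern[2] = 7
Lands at beat 5+7=12, 12 mod 2 = 0, so catch hand = L

Answer: R 7 L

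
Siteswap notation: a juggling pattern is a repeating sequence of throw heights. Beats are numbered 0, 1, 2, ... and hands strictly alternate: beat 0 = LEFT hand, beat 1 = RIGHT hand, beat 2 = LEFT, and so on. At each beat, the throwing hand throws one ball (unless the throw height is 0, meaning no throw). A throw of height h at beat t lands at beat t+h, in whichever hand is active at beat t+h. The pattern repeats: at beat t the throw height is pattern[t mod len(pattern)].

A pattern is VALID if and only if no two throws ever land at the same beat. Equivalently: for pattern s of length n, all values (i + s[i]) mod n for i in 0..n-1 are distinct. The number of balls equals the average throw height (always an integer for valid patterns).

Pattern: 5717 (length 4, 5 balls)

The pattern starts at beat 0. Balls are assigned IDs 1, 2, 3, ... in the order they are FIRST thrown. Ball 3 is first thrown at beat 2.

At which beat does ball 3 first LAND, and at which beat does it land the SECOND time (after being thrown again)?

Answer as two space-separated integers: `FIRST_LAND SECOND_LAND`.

Answer: 3 10

Derivation:
Beat 0 (L): throw ball1 h=5 -> lands@5:R; in-air after throw: [b1@5:R]
Beat 1 (R): throw ball2 h=7 -> lands@8:L; in-air after throw: [b1@5:R b2@8:L]
Beat 2 (L): throw ball3 h=1 -> lands@3:R; in-air after throw: [b3@3:R b1@5:R b2@8:L]
Beat 3 (R): throw ball3 h=7 -> lands@10:L; in-air after throw: [b1@5:R b2@8:L b3@10:L]
Beat 4 (L): throw ball4 h=5 -> lands@9:R; in-air after throw: [b1@5:R b2@8:L b4@9:R b3@10:L]
Beat 5 (R): throw ball1 h=7 -> lands@12:L; in-air after throw: [b2@8:L b4@9:R b3@10:L b1@12:L]
Beat 6 (L): throw ball5 h=1 -> lands@7:R; in-air after throw: [b5@7:R b2@8:L b4@9:R b3@10:L b1@12:L]
Beat 7 (R): throw ball5 h=7 -> lands@14:L; in-air after throw: [b2@8:L b4@9:R b3@10:L b1@12:L b5@14:L]
Beat 8 (L): throw ball2 h=5 -> lands@13:R; in-air after throw: [b4@9:R b3@10:L b1@12:L b2@13:R b5@14:L]
Beat 9 (R): throw ball4 h=7 -> lands@16:L; in-air after throw: [b3@10:L b1@12:L b2@13:R b5@14:L b4@16:L]
Beat 10 (L): throw ball3 h=1 -> lands@11:R; in-air after throw: [b3@11:R b1@12:L b2@13:R b5@14:L b4@16:L]
Ball 3: thrown@2 h=1 -> first land @3; rethrown@3 h=7 -> second land @10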